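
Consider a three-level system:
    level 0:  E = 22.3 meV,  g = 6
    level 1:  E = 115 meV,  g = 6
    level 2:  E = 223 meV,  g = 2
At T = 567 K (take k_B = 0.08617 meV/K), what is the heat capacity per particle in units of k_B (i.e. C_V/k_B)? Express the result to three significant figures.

k_BT = 0.08617 × 567 K = 48.858 meV.
Eᵢ/kT = 0.45642, 2.3538, 4.5642.
Z = Σ gᵢe^(−Eᵢ/kT) = 6·e^(−0.45642) + 6·e^(−2.3538) + 2·e^(−4.5642) = 3.8013 + 0.57004 + 0.020836 = 4.3922.
⟨E⟩ = 35.283 meV, ⟨E²⟩ = 2382.7 meV².
C_V/k_B = (⟨E²⟩ − ⟨E⟩²)/(kT)² = (2382.7 − 1244.9)/2387.1 = 0.477.

0.477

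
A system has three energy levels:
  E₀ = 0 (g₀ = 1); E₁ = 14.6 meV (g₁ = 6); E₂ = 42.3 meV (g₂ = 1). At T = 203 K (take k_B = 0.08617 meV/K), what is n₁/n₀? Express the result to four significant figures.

k_BT = 0.08617 × 203 K = 17.4925 meV.
n₁/n₀ = (g₁/g₀) exp[−(E₁−E₀)/kT] = (6/1) × exp(−(14.6 meV)/(17.4925 meV)) = (6/1) × exp(-0.834643) = 2.604.

2.604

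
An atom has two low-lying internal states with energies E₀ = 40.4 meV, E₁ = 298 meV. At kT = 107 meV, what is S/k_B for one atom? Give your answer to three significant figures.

0.285

Eᵢ/kT = 0.37757, 2.7850.
Z = Σ e^(−Eᵢ/kT) = e^(−0.37757) + e^(−2.7850) = 0.68553 + 0.061729 = 0.74726.
⟨E⟩ = Σ EᵢPᵢ = 61.680 meV.
S/k_B = ln Z + ⟨E⟩/kT = ln(0.74726) + 61.680/107 = -0.29134 + 0.57645 = 0.285.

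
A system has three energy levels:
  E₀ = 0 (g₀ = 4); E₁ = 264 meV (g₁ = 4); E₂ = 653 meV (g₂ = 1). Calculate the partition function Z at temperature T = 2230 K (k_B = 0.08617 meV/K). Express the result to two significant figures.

Z = 5.0

k_BT = 0.08617 × 2230 K = 192.2 meV.
Eᵢ/kT = 0, 1.374, 3.398.
Z = Σ gᵢe^(−Eᵢ/kT) = 4·e^(−0) + 4·e^(−1.374) + 1·e^(−3.398) = 4.000 + 1.012 + 0.03344 = 5.045.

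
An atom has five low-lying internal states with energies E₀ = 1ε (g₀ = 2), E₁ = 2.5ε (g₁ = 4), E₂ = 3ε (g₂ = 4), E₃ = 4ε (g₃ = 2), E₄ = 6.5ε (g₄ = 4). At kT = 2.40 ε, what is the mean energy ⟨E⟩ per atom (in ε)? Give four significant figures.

2.551 ε

Eᵢ/kT = 0.416667, 1.04167, 1.25000, 1.66667, 2.70833.
Z = Σ gᵢe^(−Eᵢ/kT) = 2·e^(−0.416667) + 4·e^(−1.04167) + 4·e^(−1.25000) + 2·e^(−1.66667) + 4·e^(−2.70833) = 1.31848 + 1.41146 + 1.14602 + 0.377750 + 0.266592 = 4.52030.
⟨E⟩ = Σ Eᵢ gᵢe^(−Eᵢ/kT) / Z = (1·1.31848 + 2.5·1.41146 + 3·1.14602 + 4·0.377750 + 6.5·0.266592) / 4.52030 = 2.551 ε.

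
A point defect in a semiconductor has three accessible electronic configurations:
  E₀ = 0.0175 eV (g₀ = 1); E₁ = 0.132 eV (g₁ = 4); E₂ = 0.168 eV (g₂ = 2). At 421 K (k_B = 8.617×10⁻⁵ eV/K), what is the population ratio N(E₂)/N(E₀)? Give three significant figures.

0.0316

k_BT = 8.617×10⁻⁵ × 421 K = 0.036278 eV.
n₂/n₀ = (g₂/g₀) exp[−(E₂−E₀)/kT] = (2/1) × exp(−(0.1505 eV)/(0.036278 eV)) = (2/1) × exp(-4.1485) = 0.0316.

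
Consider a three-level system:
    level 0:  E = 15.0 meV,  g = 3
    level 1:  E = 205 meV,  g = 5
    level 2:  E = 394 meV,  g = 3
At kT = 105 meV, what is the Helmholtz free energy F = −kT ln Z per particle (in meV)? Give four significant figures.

-127.9 meV

Eᵢ/kT = 0.142857, 1.95238, 3.75238.
Z = Σ gᵢe^(−Eᵢ/kT) = 3·e^(−0.142857) + 5·e^(−1.95238) + 3·e^(−3.75238) = 2.60063 + 0.709679 + 0.0703855 = 3.38069.
F = −kT ln Z = −105 × ln(3.38069) = −105 × 1.21808 = -127.9 meV.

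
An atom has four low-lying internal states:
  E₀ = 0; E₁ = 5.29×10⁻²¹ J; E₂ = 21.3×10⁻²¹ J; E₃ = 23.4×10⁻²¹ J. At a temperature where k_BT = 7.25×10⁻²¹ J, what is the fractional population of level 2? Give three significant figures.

Eᵢ/kT = 0, 0.72966, 2.9379, 3.2276.
Z = Σ e^(−Eᵢ/kT) = e^(−0) + e^(−0.72966) + e^(−2.9379) + e^(−3.2276) = 1.0000 + 0.48207 + 0.052977 + 0.039653 = 1.5747.
P₂ = e^(−E₂/kT) / Z = 0.052977/1.5747 = 0.0336.

0.0336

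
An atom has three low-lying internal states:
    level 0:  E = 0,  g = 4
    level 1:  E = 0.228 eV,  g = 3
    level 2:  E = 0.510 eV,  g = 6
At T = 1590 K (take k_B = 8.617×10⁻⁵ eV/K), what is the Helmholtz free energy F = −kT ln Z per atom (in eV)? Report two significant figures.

-0.21 eV

k_BT = 8.617×10⁻⁵ × 1590 K = 0.1370 eV.
Eᵢ/kT = 0, 1.664, 3.723.
Z = Σ gᵢe^(−Eᵢ/kT) = 4·e^(−0) + 3·e^(−1.664) + 6·e^(−3.723) = 4.000 + 0.5681 + 0.1450 = 4.713.
F = −kT ln Z = −0.1370 × ln(4.713) = −0.1370 × 1.550 = -0.21 eV.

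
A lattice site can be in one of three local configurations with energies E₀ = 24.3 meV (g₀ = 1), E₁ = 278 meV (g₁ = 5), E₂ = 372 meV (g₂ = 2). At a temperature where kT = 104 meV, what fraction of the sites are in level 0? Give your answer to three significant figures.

Eᵢ/kT = 0.23365, 2.6731, 3.5769.
Z = Σ gᵢe^(−Eᵢ/kT) = 1·e^(−0.23365) + 5·e^(−2.6731) + 2·e^(−3.5769) = 0.79164 + 0.34519 + 0.055924 = 1.1928.
P₀ = g₀ e^(−E₀/kT) / Z = 0.79164/1.1928 = 0.664.

0.664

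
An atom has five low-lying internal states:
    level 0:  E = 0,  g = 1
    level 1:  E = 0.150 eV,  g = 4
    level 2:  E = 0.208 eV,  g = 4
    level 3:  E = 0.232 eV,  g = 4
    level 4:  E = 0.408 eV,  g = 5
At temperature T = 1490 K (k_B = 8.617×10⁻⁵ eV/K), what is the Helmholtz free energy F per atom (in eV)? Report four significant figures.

k_BT = 8.617×10⁻⁵ × 1490 K = 0.128393 eV.
Eᵢ/kT = 0, 1.16829, 1.62003, 1.80695, 3.17774.
Z = Σ gᵢe^(−Eᵢ/kT) = 1·e^(−0) + 4·e^(−1.16829) + 4·e^(−1.62003) + 4·e^(−1.80695) + 5·e^(−3.17774) = 1.00000 + 1.24359 + 0.791571 + 0.656616 + 0.208399 = 3.90018.
F = −kT ln Z = −0.128393 × ln(3.90018) = −0.128393 × 1.36102 = -0.1747 eV.

-0.1747 eV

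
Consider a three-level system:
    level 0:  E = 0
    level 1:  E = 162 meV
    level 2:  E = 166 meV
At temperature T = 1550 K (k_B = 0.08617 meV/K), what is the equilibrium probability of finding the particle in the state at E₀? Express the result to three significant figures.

k_BT = 0.08617 × 1550 K = 133.56 meV.
Eᵢ/kT = 0, 1.2129, 1.2429.
Z = Σ e^(−Eᵢ/kT) = e^(−0) + e^(−1.2129) + e^(−1.2429) = 1.0000 + 0.29733 + 0.28855 = 1.5859.
P₀ = e^(−E₀/kT) / Z = 1.0000/1.5859 = 0.631.

0.631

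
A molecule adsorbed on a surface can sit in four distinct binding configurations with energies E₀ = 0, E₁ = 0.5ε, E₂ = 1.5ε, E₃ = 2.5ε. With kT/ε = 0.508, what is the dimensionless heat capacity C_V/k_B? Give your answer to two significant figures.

0.54

Eᵢ/kT = 0, 0.9843, 2.953, 4.921.
Z = Σ e^(−Eᵢ/kT) = e^(−0) + e^(−0.9843) + e^(−2.953) + e^(−4.921) = 1.000 + 0.3737 + 0.05218 + 0.007292 = 1.433.
⟨E⟩ = 0.1977 ε, ⟨E²⟩ = 0.1789 ε².
C_V/k_B = (⟨E²⟩ − ⟨E⟩²)/(kT)² = (0.1789 − 0.03909)/0.2581 = 0.54.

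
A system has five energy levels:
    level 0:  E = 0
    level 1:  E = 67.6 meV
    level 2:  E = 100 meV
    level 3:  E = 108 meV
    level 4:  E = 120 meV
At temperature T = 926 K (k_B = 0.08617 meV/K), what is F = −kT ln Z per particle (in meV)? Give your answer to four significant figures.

k_BT = 0.08617 × 926 K = 79.7934 meV.
Eᵢ/kT = 0, 0.847188, 1.25324, 1.35350, 1.50388.
Z = Σ e^(−Eᵢ/kT) = e^(−0) + e^(−0.847188) + e^(−1.25324) + e^(−1.35350) + e^(−1.50388) = 1.00000 + 0.428619 + 0.285578 + 0.258335 + 0.222266 = 2.19480.
F = −kT ln Z = −79.7934 × ln(2.19480) = −79.7934 × 0.786091 = -62.72 meV.

-62.72 meV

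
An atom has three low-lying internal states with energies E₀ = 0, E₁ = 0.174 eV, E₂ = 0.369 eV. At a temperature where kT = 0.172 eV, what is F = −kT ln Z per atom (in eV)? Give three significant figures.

Eᵢ/kT = 0, 1.0116, 2.1453.
Z = Σ e^(−Eᵢ/kT) = e^(−0) + e^(−1.0116) + e^(−2.1453) = 1.0000 + 0.36364 + 0.11703 = 1.4807.
F = −kT ln Z = −0.172 × ln(1.4807) = −0.172 × 0.39251 = -0.0675 eV.

-0.0675 eV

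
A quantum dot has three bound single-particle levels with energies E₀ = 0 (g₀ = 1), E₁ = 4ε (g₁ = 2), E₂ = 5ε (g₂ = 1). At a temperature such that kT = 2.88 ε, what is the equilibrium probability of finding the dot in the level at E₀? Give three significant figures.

Eᵢ/kT = 0, 1.3889, 1.7361.
Z = Σ gᵢe^(−Eᵢ/kT) = 1·e^(−0) + 2·e^(−1.3889) + 1·e^(−1.7361) = 1.0000 + 0.49870 + 0.17621 = 1.6749.
P₀ = g₀ e^(−E₀/kT) / Z = 1.0000/1.6749 = 0.597.

0.597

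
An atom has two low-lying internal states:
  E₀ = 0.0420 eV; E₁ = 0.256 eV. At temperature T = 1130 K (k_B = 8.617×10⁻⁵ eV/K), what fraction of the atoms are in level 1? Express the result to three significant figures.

0.100

k_BT = 8.617×10⁻⁵ × 1130 K = 0.097372 eV.
Eᵢ/kT = 0.43134, 2.6291.
Z = Σ e^(−Eᵢ/kT) = e^(−0.43134) + e^(−2.6291) = 0.64964 + 0.072143 = 0.72178.
P₁ = e^(−E₁/kT) / Z = 0.072143/0.72178 = 0.100.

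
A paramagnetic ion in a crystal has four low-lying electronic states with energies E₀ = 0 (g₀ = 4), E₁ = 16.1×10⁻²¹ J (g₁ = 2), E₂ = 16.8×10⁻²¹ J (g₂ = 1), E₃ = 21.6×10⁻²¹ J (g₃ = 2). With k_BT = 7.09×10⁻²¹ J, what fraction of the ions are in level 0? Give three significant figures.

Eᵢ/kT = 0, 2.2708, 2.3695, 3.0465.
Z = Σ gᵢe^(−Eᵢ/kT) = 4·e^(−0) + 2·e^(−2.2708) + 1·e^(−2.3695) + 2·e^(−3.0465) = 4.0000 + 0.20646 + 0.093527 + 0.095050 = 4.3950.
P₀ = g₀ e^(−E₀/kT) / Z = 4.0000/4.3950 = 0.910.

0.910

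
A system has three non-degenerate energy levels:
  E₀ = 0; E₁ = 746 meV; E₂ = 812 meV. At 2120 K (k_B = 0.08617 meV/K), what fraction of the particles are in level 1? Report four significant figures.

k_BT = 0.08617 × 2120 K = 182.680 meV.
Eᵢ/kT = 0, 4.08364, 4.44493.
Z = Σ e^(−Eᵢ/kT) = e^(−0) + e^(−4.08364) + e^(−4.44493) = 1.00000 + 0.0168460 + 0.0117379 = 1.02858.
P₁ = e^(−E₁/kT) / Z = 0.0168460/1.02858 = 0.01638.

0.01638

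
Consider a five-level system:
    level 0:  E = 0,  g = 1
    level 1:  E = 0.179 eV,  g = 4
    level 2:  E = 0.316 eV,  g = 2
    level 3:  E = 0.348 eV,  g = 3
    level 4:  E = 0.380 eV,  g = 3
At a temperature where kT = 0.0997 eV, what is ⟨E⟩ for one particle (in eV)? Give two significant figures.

Eᵢ/kT = 0, 1.795, 3.170, 3.490, 3.811.
Z = Σ gᵢe^(−Eᵢ/kT) = 1·e^(−0) + 4·e^(−1.795) + 2·e^(−3.170) + 3·e^(−3.490) + 3·e^(−3.811) = 1.000 + 0.6645 + 0.08401 + 0.09150 + 0.06638 = 1.906.
⟨E⟩ = Σ Eᵢ gᵢe^(−Eᵢ/kT) / Z = (0·1.000 + 0.179·0.6645 + 0.316·0.08401 + 0.348·0.09150 + 0.380·0.06638) / 1.906 = 0.11 eV.

0.11 eV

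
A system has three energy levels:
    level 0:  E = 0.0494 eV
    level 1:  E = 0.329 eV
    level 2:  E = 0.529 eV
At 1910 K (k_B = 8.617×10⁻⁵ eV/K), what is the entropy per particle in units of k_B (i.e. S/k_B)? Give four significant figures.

0.5918

k_BT = 8.617×10⁻⁵ × 1910 K = 0.164585 eV.
Eᵢ/kT = 0.300149, 1.99897, 3.21414.
Z = Σ e^(−Eᵢ/kT) = e^(−0.300149) + e^(−1.99897) + e^(−3.21414) = 0.740708 + 0.135475 + 0.0401899 = 0.916373.
⟨E⟩ = Σ EᵢPᵢ = 0.111770 eV.
S/k_B = ln Z + ⟨E⟩/kT = ln(0.916373) + 0.111770/0.164585 = -0.0873318 + 0.679102 = 0.5918.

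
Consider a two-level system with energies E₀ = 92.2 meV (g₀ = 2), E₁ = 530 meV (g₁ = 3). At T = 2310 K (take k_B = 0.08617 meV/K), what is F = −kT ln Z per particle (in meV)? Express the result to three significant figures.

k_BT = 0.08617 × 2310 K = 199.05 meV.
Eᵢ/kT = 0.46320, 2.6626.
Z = Σ gᵢe^(−Eᵢ/kT) = 2·e^(−0.46320) + 3·e^(−2.6626) = 1.2585 + 0.20930 = 1.4678.
F = −kT ln Z = −199.05 × ln(1.4678) = −199.05 × 0.38376 = -76.4 meV.

-76.4 meV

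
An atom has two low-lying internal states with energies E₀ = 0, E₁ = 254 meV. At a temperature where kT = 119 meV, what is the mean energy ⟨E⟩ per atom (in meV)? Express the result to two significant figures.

Eᵢ/kT = 0, 2.134.
Z = Σ e^(−Eᵢ/kT) = e^(−0) + e^(−2.134) = 1.000 + 0.1184 = 1.118.
⟨E⟩ = Σ Eᵢ e^(−Eᵢ/kT) / Z = (0·1.000 + 254·0.1184) / 1.118 = 27 meV.

27 meV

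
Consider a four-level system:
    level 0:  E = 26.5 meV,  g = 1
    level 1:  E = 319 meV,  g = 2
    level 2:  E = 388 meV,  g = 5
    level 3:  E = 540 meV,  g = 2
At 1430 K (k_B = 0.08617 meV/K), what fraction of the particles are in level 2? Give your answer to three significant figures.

k_BT = 0.08617 × 1430 K = 123.22 meV.
Eᵢ/kT = 0.21506, 2.5889, 3.1488, 4.3824.
Z = Σ gᵢe^(−Eᵢ/kT) = 1·e^(−0.21506) + 2·e^(−2.5889) + 5·e^(−3.1488) + 2·e^(−4.3824) = 0.80649 + 0.15021 + 0.21452 + 0.024991 = 1.1962.
P₂ = g₂ e^(−E₂/kT) / Z = 0.21452/1.1962 = 0.179.

0.179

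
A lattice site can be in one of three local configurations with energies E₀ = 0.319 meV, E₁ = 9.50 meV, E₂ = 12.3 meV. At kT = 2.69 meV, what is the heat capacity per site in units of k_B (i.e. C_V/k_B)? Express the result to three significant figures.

Eᵢ/kT = 0.11859, 3.5316, 4.5725.
Z = Σ e^(−Eᵢ/kT) = e^(−0.11859) + e^(−3.5316) + e^(−4.5725) = 0.88817 + 0.029258 + 0.010332 = 0.92776.
⟨E⟩ = 0.74196 meV, ⟨E²⟩ = 4.6284 meV².
C_V/k_B = (⟨E²⟩ − ⟨E⟩²)/(kT)² = (4.6284 − 0.55050)/7.2361 = 0.564.

0.564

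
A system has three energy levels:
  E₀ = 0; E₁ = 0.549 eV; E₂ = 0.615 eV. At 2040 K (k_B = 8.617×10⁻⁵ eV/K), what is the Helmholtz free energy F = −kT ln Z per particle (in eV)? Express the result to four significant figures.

k_BT = 8.617×10⁻⁵ × 2040 K = 0.175787 eV.
Eᵢ/kT = 0, 3.12310, 3.49855.
Z = Σ e^(−Eᵢ/kT) = e^(−0) + e^(−3.12310) + e^(−3.49855) = 1.00000 + 0.0440205 + 0.0302412 = 1.07426.
F = −kT ln Z = −0.175787 × ln(1.07426) = −0.175787 × 0.0716321 = -0.01259 eV.

-0.01259 eV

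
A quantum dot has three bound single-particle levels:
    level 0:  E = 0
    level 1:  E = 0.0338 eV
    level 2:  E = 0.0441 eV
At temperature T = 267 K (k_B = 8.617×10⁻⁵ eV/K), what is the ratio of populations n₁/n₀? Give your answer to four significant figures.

0.2301

k_BT = 8.617×10⁻⁵ × 267 K = 0.0230074 eV.
n₁/n₀ = exp[−(E₁−E₀)/kT] = exp(−(0.0338 eV)/(0.0230074 eV)) = exp(-1.46909) = 0.2301.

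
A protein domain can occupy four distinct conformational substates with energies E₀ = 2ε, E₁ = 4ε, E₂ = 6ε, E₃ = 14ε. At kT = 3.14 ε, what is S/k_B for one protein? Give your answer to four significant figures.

Eᵢ/kT = 0.636943, 1.27389, 1.91083, 4.45860.
Z = Σ e^(−Eᵢ/kT) = e^(−0.636943) + e^(−1.27389) + e^(−1.91083) + e^(−4.45860) = 0.528907 + 0.279741 + 0.147958 + 0.0115786 = 0.968185.
⟨E⟩ = Σ EᵢPᵢ = 3.33265 ε.
S/k_B = ln Z + ⟨E⟩/kT = ln(0.968185) + 3.33265/3.14 = -0.0323321 + 1.06135 = 1.029.

1.029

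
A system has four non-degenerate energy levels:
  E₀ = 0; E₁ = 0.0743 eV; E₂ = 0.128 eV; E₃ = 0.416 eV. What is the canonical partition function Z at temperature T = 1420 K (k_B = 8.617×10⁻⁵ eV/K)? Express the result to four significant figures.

k_BT = 8.617×10⁻⁵ × 1420 K = 0.122361 eV.
Eᵢ/kT = 0, 0.607220, 1.04608, 3.39978.
Z = Σ e^(−Eᵢ/kT) = e^(−0) + e^(−0.607220) + e^(−1.04608) + e^(−3.39978) = 1.00000 + 0.544863 + 0.351312 + 0.0333806 = 1.92956.

Z = 1.930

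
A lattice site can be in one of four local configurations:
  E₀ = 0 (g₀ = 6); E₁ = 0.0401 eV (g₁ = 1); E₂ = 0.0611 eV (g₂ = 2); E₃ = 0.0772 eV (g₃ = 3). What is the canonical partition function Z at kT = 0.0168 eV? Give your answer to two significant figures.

Eᵢ/kT = 0, 2.387, 3.637, 4.595.
Z = Σ gᵢe^(−Eᵢ/kT) = 6·e^(−0) + 1·e^(−2.387) + 2·e^(−3.637) + 3·e^(−4.595) = 6.000 + 0.09190 + 0.05266 + 0.03031 = 6.175.

Z = 6.2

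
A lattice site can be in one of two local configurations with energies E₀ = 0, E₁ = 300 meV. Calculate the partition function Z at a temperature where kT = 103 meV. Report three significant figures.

Eᵢ/kT = 0, 2.9126.
Z = Σ e^(−Eᵢ/kT) = e^(−0) + e^(−2.9126) = 1.0000 + 0.054334 = 1.0543.

Z = 1.05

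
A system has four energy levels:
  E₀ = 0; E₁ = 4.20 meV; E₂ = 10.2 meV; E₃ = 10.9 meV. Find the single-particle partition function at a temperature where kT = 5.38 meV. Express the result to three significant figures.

Eᵢ/kT = 0, 0.78067, 1.8959, 2.0260.
Z = Σ e^(−Eᵢ/kT) = e^(−0) + e^(−0.78067) + e^(−1.8959) + e^(−2.0260) = 1.0000 + 0.45810 + 0.15018 + 0.13186 = 1.7401.

Z = 1.74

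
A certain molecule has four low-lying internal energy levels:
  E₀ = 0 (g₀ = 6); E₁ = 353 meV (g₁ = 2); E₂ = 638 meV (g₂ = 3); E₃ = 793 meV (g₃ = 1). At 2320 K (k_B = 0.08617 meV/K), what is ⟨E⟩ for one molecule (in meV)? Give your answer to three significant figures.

33.1 meV

k_BT = 0.08617 × 2320 K = 199.91 meV.
Eᵢ/kT = 0, 1.7658, 3.1914, 3.9668.
Z = Σ gᵢe^(−Eᵢ/kT) = 6·e^(−0) + 2·e^(−1.7658) + 3·e^(−3.1914) + 1·e^(−3.9668) = 6.0000 + 0.34210 + 0.12334 + 0.018934 = 6.4844.
⟨E⟩ = Σ Eᵢ gᵢe^(−Eᵢ/kT) / Z = (0·6.0000 + 353·0.34210 + 638·0.12334 + 793·0.018934) / 6.4844 = 33.1 meV.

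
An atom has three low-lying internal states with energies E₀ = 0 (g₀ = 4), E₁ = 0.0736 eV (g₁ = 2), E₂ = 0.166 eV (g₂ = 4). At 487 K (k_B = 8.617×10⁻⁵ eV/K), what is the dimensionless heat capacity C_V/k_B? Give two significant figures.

0.47

k_BT = 8.617×10⁻⁵ × 487 K = 0.04196 eV.
Eᵢ/kT = 0, 1.754, 3.956.
Z = Σ gᵢe^(−Eᵢ/kT) = 4·e^(−0) + 2·e^(−1.754) + 4·e^(−3.956) = 4.000 + 0.3462 + 0.07656 = 4.423.
⟨E⟩ = 0.008634 eV, ⟨E²⟩ = 0.0009010 eV².
C_V/k_B = (⟨E²⟩ − ⟨E⟩²)/(kT)² = (0.0009010 − 0.00007455)/0.001761 = 0.47.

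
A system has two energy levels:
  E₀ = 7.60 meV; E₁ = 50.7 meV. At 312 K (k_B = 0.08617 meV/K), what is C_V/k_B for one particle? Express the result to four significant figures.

k_BT = 0.08617 × 312 K = 26.8850 meV.
Eᵢ/kT = 0.282686, 1.88581.
Z = Σ e^(−Eᵢ/kT) = e^(−0.282686) + e^(−1.88581) = 0.753756 + 0.151706 = 0.905462.
⟨E⟩ = 14.8212 meV, ⟨E²⟩ = 478.756 meV².
C_V/k_B = (⟨E²⟩ − ⟨E⟩²)/(kT)² = (478.756 − 219.668)/722.803 = 0.3584.

0.3584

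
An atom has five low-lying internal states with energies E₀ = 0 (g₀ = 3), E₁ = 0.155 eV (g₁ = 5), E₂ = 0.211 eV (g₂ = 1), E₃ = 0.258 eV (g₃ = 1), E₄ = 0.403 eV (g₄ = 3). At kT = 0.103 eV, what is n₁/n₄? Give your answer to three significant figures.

n₁/n₄ = (g₁/g₄) exp[−(E₁−E₄)/kT] = (5/3) × exp(−(-0.248 eV)/(0.103 eV)) = (5/3) × exp(2.4078) = 18.5.

18.5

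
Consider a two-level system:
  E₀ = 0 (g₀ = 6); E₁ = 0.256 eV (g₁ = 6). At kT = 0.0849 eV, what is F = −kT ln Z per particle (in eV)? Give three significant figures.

-0.156 eV

Eᵢ/kT = 0, 3.0153.
Z = Σ gᵢe^(−Eᵢ/kT) = 6·e^(−0) + 6·e^(−3.0153) = 6.0000 + 0.29419 = 6.2942.
F = −kT ln Z = −0.0849 × ln(6.2942) = −0.0849 × 1.8396 = -0.156 eV.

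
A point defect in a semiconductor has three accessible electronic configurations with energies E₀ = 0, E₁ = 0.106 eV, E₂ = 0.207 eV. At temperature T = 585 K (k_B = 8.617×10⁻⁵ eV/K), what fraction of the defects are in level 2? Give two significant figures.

0.014

k_BT = 8.617×10⁻⁵ × 585 K = 0.05041 eV.
Eᵢ/kT = 0, 2.103, 4.106.
Z = Σ e^(−Eᵢ/kT) = e^(−0) + e^(−2.103) + e^(−4.106) = 1.000 + 0.1221 + 0.01647 = 1.139.
P₂ = e^(−E₂/kT) / Z = 0.01647/1.139 = 0.014.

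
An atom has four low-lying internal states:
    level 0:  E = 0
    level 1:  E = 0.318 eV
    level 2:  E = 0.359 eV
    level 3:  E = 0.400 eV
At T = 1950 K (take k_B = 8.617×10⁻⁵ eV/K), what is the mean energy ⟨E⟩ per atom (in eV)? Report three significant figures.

0.0935 eV

k_BT = 8.617×10⁻⁵ × 1950 K = 0.16803 eV.
Eᵢ/kT = 0, 1.8925, 2.1365, 2.3805.
Z = Σ e^(−Eᵢ/kT) = e^(−0) + e^(−1.8925) + e^(−2.1365) + e^(−2.3805) = 1.0000 + 0.15069 + 0.11807 + 0.092504 = 1.3613.
⟨E⟩ = Σ Eᵢ e^(−Eᵢ/kT) / Z = (0·1.0000 + 0.318·0.15069 + 0.359·0.11807 + 0.400·0.092504) / 1.3613 = 0.0935 eV.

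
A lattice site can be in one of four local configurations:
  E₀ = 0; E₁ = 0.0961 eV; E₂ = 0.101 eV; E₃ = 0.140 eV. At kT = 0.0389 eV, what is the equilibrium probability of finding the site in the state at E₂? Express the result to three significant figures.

Eᵢ/kT = 0, 2.4704, 2.5964, 3.5990.
Z = Σ e^(−Eᵢ/kT) = e^(−0) + e^(−2.4704) + e^(−2.5964) + e^(−3.5990) = 1.0000 + 0.084551 + 0.074541 + 0.027351 = 1.1864.
P₂ = e^(−E₂/kT) / Z = 0.074541/1.1864 = 0.0628.

0.0628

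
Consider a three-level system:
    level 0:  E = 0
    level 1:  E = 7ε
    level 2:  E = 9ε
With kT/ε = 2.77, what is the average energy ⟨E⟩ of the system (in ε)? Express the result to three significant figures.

0.812 ε

Eᵢ/kT = 0, 2.5271, 3.2491.
Z = Σ e^(−Eᵢ/kT) = e^(−0) + e^(−2.5271) + e^(−3.2491) = 1.0000 + 0.079890 + 0.038809 = 1.1187.
⟨E⟩ = Σ Eᵢ e^(−Eᵢ/kT) / Z = (0·1.0000 + 7·0.079890 + 9·0.038809) / 1.1187 = 0.812 ε.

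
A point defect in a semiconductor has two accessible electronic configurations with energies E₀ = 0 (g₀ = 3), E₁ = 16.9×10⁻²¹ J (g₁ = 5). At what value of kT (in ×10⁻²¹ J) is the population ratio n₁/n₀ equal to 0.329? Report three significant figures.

n₁/n₀ = (g₁/g₀) exp[−(E₁−E₀)/kT] = 0.329.
⇒ (E₁−E₀)/kT = ln((5/3)/0.329) = ln(5.0659) = 1.6225.
kT = 16.9 ×10⁻²¹ J / 1.6225 = 10.4 ×10⁻²¹ J.

10.4 ×10⁻²¹ J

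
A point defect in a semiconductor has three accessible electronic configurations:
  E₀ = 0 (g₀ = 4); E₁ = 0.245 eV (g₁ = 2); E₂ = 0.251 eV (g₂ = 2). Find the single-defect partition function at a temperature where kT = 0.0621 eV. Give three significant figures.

Eᵢ/kT = 0, 3.9452, 4.0419.
Z = Σ gᵢe^(−Eᵢ/kT) = 4·e^(−0) + 2·e^(−3.9452) + 2·e^(−4.0419) = 4.0000 + 0.038695 + 0.035128 = 4.0738.

Z = 4.07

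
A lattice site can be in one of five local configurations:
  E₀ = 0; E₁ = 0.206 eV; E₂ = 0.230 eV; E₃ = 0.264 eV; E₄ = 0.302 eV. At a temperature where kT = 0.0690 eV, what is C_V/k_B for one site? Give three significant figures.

1.12

Eᵢ/kT = 0, 2.9855, 3.3333, 3.8261, 4.3768.
Z = Σ e^(−Eᵢ/kT) = e^(−0) + e^(−2.9855) + e^(−3.3333) + e^(−3.8261) + e^(−4.3768) = 1.0000 + 0.050514 + 0.035675 + 0.021794 + 0.012566 = 1.1205.
⟨E⟩ = 0.025131 eV, ⟨E²⟩ = 0.0059758 eV².
C_V/k_B = (⟨E²⟩ − ⟨E⟩²)/(kT)² = (0.0059758 − 0.00063157)/0.0047610 = 1.12.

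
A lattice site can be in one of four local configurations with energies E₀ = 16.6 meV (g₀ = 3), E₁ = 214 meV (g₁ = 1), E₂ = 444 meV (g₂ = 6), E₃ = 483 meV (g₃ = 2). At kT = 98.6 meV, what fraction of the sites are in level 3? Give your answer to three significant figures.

0.00546

Eᵢ/kT = 0.16836, 2.1704, 4.5030, 4.8986.
Z = Σ gᵢe^(−Eᵢ/kT) = 3·e^(−0.16836) + 1·e^(−2.1704) + 6·e^(−4.5030) + 2·e^(−4.8986) = 2.5351 + 0.11413 + 0.066454 + 0.014914 = 2.7306.
P₃ = g₃ e^(−E₃/kT) / Z = 0.014914/2.7306 = 0.00546.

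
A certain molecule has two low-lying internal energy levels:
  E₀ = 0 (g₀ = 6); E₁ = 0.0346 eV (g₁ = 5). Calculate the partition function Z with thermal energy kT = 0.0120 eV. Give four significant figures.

Z = 6.280

Eᵢ/kT = 0, 2.88333.
Z = Σ gᵢe^(−Eᵢ/kT) = 6·e^(−0) + 5·e^(−2.88333) = 6.00000 + 0.279741 = 6.27974.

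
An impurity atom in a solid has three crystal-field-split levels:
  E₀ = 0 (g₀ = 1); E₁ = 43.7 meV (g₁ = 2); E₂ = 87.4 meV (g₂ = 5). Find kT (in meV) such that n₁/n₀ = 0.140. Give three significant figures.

n₁/n₀ = (g₁/g₀) exp[−(E₁−E₀)/kT] = 0.140.
⇒ (E₁−E₀)/kT = ln((2/1)/0.140) = ln(14.286) = 2.6593.
kT = 43.7 meV / 2.6593 = 16.4 meV.

16.4 meV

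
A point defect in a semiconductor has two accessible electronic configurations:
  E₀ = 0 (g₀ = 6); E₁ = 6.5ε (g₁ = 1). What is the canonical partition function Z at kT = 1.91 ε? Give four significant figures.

Eᵢ/kT = 0, 3.40314.
Z = Σ gᵢe^(−Eᵢ/kT) = 6·e^(−0) + 1·e^(−3.40314) = 6.00000 + 0.0332686 = 6.03327.

Z = 6.033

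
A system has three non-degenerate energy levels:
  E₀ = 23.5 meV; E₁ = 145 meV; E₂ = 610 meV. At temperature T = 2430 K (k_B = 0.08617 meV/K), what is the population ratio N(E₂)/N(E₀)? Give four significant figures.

k_BT = 0.08617 × 2430 K = 209.393 meV.
n₂/n₀ = exp[−(E₂−E₀)/kT] = exp(−(586.5 meV)/(209.393 meV)) = exp(-2.80095) = 0.06075.

0.06075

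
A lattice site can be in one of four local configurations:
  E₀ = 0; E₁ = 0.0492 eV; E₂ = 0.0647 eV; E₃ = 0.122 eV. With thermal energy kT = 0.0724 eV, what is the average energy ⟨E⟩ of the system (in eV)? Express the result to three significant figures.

0.0352 eV

Eᵢ/kT = 0, 0.67956, 0.89365, 1.6851.
Z = Σ e^(−Eᵢ/kT) = e^(−0) + e^(−0.67956) + e^(−0.89365) + e^(−1.6851) = 1.0000 + 0.50684 + 0.40916 + 0.18543 = 2.1014.
⟨E⟩ = Σ Eᵢ e^(−Eᵢ/kT) / Z = (0·1.0000 + 0.0492·0.50684 + 0.0647·0.40916 + 0.122·0.18543) / 2.1014 = 0.0352 eV.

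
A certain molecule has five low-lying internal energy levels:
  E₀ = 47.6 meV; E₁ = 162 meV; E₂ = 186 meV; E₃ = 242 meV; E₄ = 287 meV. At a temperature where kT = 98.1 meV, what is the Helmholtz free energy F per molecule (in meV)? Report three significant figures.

Eᵢ/kT = 0.48522, 1.6514, 1.8960, 2.4669, 2.9256.
Z = Σ e^(−Eᵢ/kT) = e^(−0.48522) + e^(−1.6514) + e^(−1.8960) + e^(−2.4669) + e^(−2.9256) = 0.61556 + 0.19178 + 0.15017 + 0.084847 + 0.053633 = 1.0960.
F = −kT ln Z = −98.1 × ln(1.0960) = −98.1 × 0.091667 = -8.99 meV.

-8.99 meV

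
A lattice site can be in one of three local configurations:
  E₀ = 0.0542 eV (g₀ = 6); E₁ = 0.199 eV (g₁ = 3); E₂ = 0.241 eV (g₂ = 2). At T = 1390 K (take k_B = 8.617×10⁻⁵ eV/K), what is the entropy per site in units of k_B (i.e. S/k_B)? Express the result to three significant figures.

k_BT = 8.617×10⁻⁵ × 1390 K = 0.11978 eV.
Eᵢ/kT = 0.45250, 1.6614, 2.0120.
Z = Σ gᵢe^(−Eᵢ/kT) = 6·e^(−0.45250) + 3·e^(−1.6614) + 2·e^(−2.0120) = 3.8162 + 0.56962 + 0.26744 = 4.6533.
⟨E⟩ = Σ EᵢPᵢ = 0.082661 eV.
S/k_B = ln Z + ⟨E⟩/kT = ln(4.6533) + 0.082661/0.11978 = 1.5376 + 0.69011 = 2.23.

2.23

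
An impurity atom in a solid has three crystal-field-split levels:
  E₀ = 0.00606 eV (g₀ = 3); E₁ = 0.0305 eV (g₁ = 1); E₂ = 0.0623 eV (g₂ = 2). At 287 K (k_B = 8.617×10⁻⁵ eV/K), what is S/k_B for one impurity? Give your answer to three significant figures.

1.51

k_BT = 8.617×10⁻⁵ × 287 K = 0.024731 eV.
Eᵢ/kT = 0.24504, 1.2333, 2.5191.
Z = Σ gᵢe^(−Eᵢ/kT) = 3·e^(−0.24504) + 1·e^(−1.2333) + 2·e^(−2.5191) = 2.3480 + 0.29133 + 0.16106 = 2.8004.
⟨E⟩ = Σ EᵢPᵢ = 0.011837 eV.
S/k_B = ln Z + ⟨E⟩/kT = ln(2.8004) + 0.011837/0.024731 = 1.0298 + 0.47863 = 1.51.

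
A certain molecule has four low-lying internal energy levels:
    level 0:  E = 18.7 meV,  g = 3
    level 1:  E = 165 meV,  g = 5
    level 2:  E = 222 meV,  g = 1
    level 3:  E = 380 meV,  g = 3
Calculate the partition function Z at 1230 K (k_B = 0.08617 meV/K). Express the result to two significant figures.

Z = 3.8

k_BT = 0.08617 × 1230 K = 106.0 meV.
Eᵢ/kT = 0.1764, 1.557, 2.094, 3.585.
Z = Σ gᵢe^(−Eᵢ/kT) = 3·e^(−0.1764) + 5·e^(−1.557) + 1·e^(−2.094) + 3·e^(−3.585) = 2.515 + 1.054 + 0.1232 + 0.08321 = 3.775.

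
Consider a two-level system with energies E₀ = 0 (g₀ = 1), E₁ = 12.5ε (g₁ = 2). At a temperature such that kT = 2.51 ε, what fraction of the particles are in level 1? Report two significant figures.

Eᵢ/kT = 0, 4.980.
Z = Σ gᵢe^(−Eᵢ/kT) = 1·e^(−0) + 2·e^(−4.980) = 1.000 + 0.01375 = 1.014.
P₁ = g₁ e^(−E₁/kT) / Z = 0.01375/1.014 = 0.014.

0.014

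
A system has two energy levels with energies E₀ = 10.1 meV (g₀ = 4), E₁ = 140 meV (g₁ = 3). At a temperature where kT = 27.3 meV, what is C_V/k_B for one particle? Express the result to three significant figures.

0.144

Eᵢ/kT = 0.36996, 5.1282.
Z = Σ gᵢe^(−Eᵢ/kT) = 4·e^(−0.36996) + 3·e^(−5.1282) = 2.7630 + 0.017782 = 2.7808.
⟨E⟩ = 10.931 meV, ⟨E²⟩ = 226.69 meV².
C_V/k_B = (⟨E²⟩ − ⟨E⟩²)/(kT)² = (226.69 − 119.49)/745.29 = 0.144.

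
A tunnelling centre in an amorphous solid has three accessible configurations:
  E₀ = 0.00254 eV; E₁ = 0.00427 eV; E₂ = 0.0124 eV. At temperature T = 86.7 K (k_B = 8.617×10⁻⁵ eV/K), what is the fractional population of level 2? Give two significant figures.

0.13

k_BT = 8.617×10⁻⁵ × 86.7 K = 0.007471 eV.
Eᵢ/kT = 0.3400, 0.5715, 1.660.
Z = Σ e^(−Eᵢ/kT) = e^(−0.3400) + e^(−0.5715) + e^(−1.660) = 0.7118 + 0.5647 + 0.1901 = 1.467.
P₂ = e^(−E₂/kT) / Z = 0.1901/1.467 = 0.13.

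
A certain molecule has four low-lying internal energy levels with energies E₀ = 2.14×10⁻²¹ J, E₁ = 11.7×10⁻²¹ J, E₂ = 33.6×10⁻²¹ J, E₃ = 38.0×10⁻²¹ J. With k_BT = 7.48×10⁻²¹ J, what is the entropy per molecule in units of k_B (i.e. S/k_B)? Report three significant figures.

Eᵢ/kT = 0.28610, 1.5642, 4.4920, 5.0802.
Z = Σ e^(−Eᵢ/kT) = e^(−0.28610) + e^(−1.5642) + e^(−4.4920) + e^(−5.0802) = 0.75119 + 0.20926 + 0.011198 + 0.0062187 = 0.97787.
⟨E⟩ = Σ EᵢPᵢ = 4.7741 ×10⁻²¹ J.
S/k_B = ln Z + ⟨E⟩/kT = ln(0.97787) + 4.7741/7.48 = -0.022379 + 0.63825 = 0.616.

0.616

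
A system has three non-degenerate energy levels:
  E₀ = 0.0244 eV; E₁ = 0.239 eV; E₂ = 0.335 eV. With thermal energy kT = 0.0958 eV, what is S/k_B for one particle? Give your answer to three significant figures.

0.455

Eᵢ/kT = 0.25470, 2.4948, 3.4969.
Z = Σ e^(−Eᵢ/kT) = e^(−0.25470) + e^(−2.4948) + e^(−3.4969) = 0.77515 + 0.082513 + 0.030291 = 0.88795.
⟨E⟩ = Σ EᵢPᵢ = 0.054937 eV.
S/k_B = ln Z + ⟨E⟩/kT = ln(0.88795) + 0.054937/0.0958 = -0.11884 + 0.57346 = 0.455.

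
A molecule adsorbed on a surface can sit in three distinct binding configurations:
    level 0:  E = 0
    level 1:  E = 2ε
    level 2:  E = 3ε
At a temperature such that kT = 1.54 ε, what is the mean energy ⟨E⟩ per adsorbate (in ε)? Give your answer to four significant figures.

0.6877 ε

Eᵢ/kT = 0, 1.29870, 1.94805.
Z = Σ e^(−Eᵢ/kT) = e^(−0) + e^(−1.29870) + e^(−1.94805) = 1.00000 + 0.272886 + 0.142552 = 1.41544.
⟨E⟩ = Σ Eᵢ e^(−Eᵢ/kT) / Z = (0·1.00000 + 2·0.272886 + 3·0.142552) / 1.41544 = 0.6877 ε.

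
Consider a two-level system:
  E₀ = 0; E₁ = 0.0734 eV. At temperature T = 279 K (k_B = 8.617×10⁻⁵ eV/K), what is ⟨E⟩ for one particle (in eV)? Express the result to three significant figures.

0.00331 eV

k_BT = 8.617×10⁻⁵ × 279 K = 0.024041 eV.
Eᵢ/kT = 0, 3.0531.
Z = Σ e^(−Eᵢ/kT) = e^(−0) + e^(−3.0531) = 1.0000 + 0.047212 = 1.0472.
⟨E⟩ = Σ Eᵢ e^(−Eᵢ/kT) / Z = (0·1.0000 + 0.0734·0.047212) / 1.0472 = 0.00331 eV.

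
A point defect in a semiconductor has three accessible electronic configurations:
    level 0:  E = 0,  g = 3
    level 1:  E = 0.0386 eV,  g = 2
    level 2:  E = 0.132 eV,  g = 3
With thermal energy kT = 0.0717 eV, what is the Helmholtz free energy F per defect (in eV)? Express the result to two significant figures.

-0.11 eV

Eᵢ/kT = 0, 0.5384, 1.841.
Z = Σ gᵢe^(−Eᵢ/kT) = 3·e^(−0) + 2·e^(−0.5384) + 3·e^(−1.841) = 3.000 + 1.167 + 0.4760 = 4.643.
F = −kT ln Z = −0.0717 × ln(4.643) = −0.0717 × 1.535 = -0.11 eV.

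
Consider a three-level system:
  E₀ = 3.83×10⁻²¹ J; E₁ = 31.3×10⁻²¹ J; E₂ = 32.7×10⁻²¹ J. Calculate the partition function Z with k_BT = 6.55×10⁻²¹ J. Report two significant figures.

Eᵢ/kT = 0.5847, 4.779, 4.992.
Z = Σ e^(−Eᵢ/kT) = e^(−0.5847) + e^(−4.779) + e^(−4.992) = 0.5573 + 0.008404 + 0.006792 = 0.5725.

Z = 0.57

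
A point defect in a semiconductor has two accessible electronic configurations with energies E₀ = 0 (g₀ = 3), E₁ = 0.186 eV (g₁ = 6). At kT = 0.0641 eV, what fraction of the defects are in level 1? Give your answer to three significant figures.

0.0990

Eᵢ/kT = 0, 2.9017.
Z = Σ gᵢe^(−Eᵢ/kT) = 3·e^(−0) + 6·e^(−2.9017) = 3.0000 + 0.32958 = 3.3296.
P₁ = g₁ e^(−E₁/kT) / Z = 0.32958/3.3296 = 0.0990.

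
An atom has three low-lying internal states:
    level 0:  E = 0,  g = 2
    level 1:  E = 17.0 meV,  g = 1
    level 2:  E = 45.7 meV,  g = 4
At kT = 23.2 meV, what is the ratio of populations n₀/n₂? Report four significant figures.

n₀/n₂ = (g₀/g₂) exp[−(E₀−E₂)/kT] = (2/4) × exp(−(-45.7 meV)/(23.2 meV)) = (2/4) × exp(1.96983) = 3.585.

3.585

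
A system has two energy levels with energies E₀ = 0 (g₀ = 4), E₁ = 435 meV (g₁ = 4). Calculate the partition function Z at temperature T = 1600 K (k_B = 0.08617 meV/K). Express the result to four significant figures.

k_BT = 0.08617 × 1600 K = 137.872 meV.
Eᵢ/kT = 0, 3.15510.
Z = Σ gᵢe^(−Eᵢ/kT) = 4·e^(−0) + 4·e^(−3.15510) = 4.00000 + 0.170537 = 4.17054.

Z = 4.171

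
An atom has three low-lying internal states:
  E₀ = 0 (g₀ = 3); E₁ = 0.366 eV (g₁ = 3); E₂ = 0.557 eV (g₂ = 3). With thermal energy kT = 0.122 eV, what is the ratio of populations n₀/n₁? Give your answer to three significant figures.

20.1

n₀/n₁ = (g₀/g₁) exp[−(E₀−E₁)/kT] = (3/3) × exp(−(-0.366 eV)/(0.122 eV)) = (3/3) × exp(3.0000) = 20.1.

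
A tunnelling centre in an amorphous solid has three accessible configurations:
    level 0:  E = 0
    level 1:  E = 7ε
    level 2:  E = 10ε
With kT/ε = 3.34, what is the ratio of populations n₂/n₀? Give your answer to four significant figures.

0.05009

n₂/n₀ = exp[−(E₂−E₀)/kT] = exp(−(10ε)/(3.34ε)) = exp(-2.99401) = 0.05009.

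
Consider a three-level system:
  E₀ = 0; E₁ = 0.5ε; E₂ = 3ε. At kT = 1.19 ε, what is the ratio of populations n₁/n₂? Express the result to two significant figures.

8.2

n₁/n₂ = exp[−(E₁−E₂)/kT] = exp(−(-2.5ε)/(1.19ε)) = exp(2.101) = 8.2.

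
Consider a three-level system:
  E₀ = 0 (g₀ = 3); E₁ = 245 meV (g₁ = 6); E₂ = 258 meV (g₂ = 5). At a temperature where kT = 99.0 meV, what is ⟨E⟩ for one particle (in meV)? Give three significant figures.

56.5 meV

Eᵢ/kT = 0, 2.4747, 2.6061.
Z = Σ gᵢe^(−Eᵢ/kT) = 3·e^(−0) + 6·e^(−2.4747) + 5·e^(−2.6061) = 3.0000 + 0.50513 + 0.36911 = 3.8742.
⟨E⟩ = Σ Eᵢ gᵢe^(−Eᵢ/kT) / Z = (0·3.0000 + 245·0.50513 + 258·0.36911) / 3.8742 = 56.5 meV.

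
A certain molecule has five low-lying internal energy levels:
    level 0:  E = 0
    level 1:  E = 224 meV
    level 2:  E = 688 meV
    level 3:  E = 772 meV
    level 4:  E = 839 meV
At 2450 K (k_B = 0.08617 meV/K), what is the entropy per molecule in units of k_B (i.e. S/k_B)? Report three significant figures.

0.820

k_BT = 0.08617 × 2450 K = 211.12 meV.
Eᵢ/kT = 0, 1.0610, 3.2588, 3.6567, 3.9740.
Z = Σ e^(−Eᵢ/kT) = e^(−0) + e^(−1.0610) + e^(−3.2588) + e^(−3.6567) + e^(−3.9740) = 1.0000 + 0.34611 + 0.038434 + 0.025818 + 0.018798 = 1.4292.
⟨E⟩ = Σ EᵢPᵢ = 97.729 meV.
S/k_B = ln Z + ⟨E⟩/kT = ln(1.4292) + 97.729/211.12 = 0.35711 + 0.46291 = 0.820.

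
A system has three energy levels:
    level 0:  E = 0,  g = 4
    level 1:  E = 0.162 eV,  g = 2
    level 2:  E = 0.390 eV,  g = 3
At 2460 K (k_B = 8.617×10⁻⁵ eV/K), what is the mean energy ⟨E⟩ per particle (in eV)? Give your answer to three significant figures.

0.0623 eV

k_BT = 8.617×10⁻⁵ × 2460 K = 0.21198 eV.
Eᵢ/kT = 0, 0.76422, 1.8398.
Z = Σ gᵢe^(−Eᵢ/kT) = 4·e^(−0) + 2·e^(−0.76422) + 3·e^(−1.8398) = 4.0000 + 0.93139 + 0.47655 = 5.4079.
⟨E⟩ = Σ Eᵢ gᵢe^(−Eᵢ/kT) / Z = (0·4.0000 + 0.162·0.93139 + 0.390·0.47655) / 5.4079 = 0.0623 eV.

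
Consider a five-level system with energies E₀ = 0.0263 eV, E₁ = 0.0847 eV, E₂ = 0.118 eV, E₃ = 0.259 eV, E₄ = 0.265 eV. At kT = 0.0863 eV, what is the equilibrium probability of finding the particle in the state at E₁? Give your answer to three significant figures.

Eᵢ/kT = 0.30475, 0.98146, 1.3673, 3.0012, 3.0707.
Z = Σ e^(−Eᵢ/kT) = e^(−0.30475) + e^(−0.98146) + e^(−1.3673) + e^(−3.0012) + e^(−3.0707) = 0.73731 + 0.37476 + 0.25479 + 0.049727 + 0.046389 = 1.4630.
P₁ = e^(−E₁/kT) / Z = 0.37476/1.4630 = 0.256.

0.256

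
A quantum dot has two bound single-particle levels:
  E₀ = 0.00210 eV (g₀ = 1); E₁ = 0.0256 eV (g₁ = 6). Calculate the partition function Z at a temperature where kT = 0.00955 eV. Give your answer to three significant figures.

Z = 1.21

Eᵢ/kT = 0.21990, 2.6806.
Z = Σ gᵢe^(−Eᵢ/kT) = 1·e^(−0.21990) + 6·e^(−2.6806) = 0.80260 + 0.41113 = 1.2137.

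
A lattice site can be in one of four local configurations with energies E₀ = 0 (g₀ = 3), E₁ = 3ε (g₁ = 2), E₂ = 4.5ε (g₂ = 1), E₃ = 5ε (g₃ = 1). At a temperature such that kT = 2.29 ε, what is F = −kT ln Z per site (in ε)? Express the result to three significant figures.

-3.05 ε

Eᵢ/kT = 0, 1.3100, 1.9651, 2.1834.
Z = Σ gᵢe^(−Eᵢ/kT) = 3·e^(−0) + 2·e^(−1.3100) + 1·e^(−1.9651) + 1·e^(−2.1834) = 3.0000 + 0.53964 + 0.14014 + 0.11266 = 3.7924.
F = −kT ln Z = −2.29 × ln(3.7924) = −2.29 × 1.3330 = -3.05 ε.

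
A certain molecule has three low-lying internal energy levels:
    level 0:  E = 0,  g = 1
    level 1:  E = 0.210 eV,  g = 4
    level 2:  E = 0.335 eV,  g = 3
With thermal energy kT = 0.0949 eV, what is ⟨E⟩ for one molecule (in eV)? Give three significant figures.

Eᵢ/kT = 0, 2.2129, 3.5300.
Z = Σ gᵢe^(−Eᵢ/kT) = 1·e^(−0) + 4·e^(−2.2129) + 3·e^(−3.5300) = 1.0000 + 0.43753 + 0.087915 = 1.5254.
⟨E⟩ = Σ Eᵢ gᵢe^(−Eᵢ/kT) / Z = (0·1.0000 + 0.210·0.43753 + 0.335·0.087915) / 1.5254 = 0.0795 eV.

0.0795 eV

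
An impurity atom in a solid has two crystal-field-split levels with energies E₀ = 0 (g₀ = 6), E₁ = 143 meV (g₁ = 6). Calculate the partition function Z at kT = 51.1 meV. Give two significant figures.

Eᵢ/kT = 0, 2.798.
Z = Σ gᵢe^(−Eᵢ/kT) = 6·e^(−0) + 6·e^(−2.798) = 6.000 + 0.3656 = 6.366.

Z = 6.4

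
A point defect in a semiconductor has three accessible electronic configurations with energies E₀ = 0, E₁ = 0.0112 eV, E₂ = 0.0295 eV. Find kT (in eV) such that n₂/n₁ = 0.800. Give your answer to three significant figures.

0.0820 eV

n₂/n₁ = exp[−(E₂−E₁)/kT] = 0.800.
⇒ (E₂−E₁)/kT = ln(1/0.800) = ln(1.2500) = 0.22314.
kT = 0.0183 eV / 0.22314 = 0.0820 eV.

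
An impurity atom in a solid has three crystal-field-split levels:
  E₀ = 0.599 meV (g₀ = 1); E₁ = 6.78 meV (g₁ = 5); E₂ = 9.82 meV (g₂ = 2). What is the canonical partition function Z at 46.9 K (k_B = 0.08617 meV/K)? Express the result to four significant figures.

Z = 1.972

k_BT = 0.08617 × 46.9 K = 4.04137 meV.
Eᵢ/kT = 0.148217, 1.67765, 2.42987.
Z = Σ gᵢe^(−Eᵢ/kT) = 1·e^(−0.148217) + 5·e^(−1.67765) + 2·e^(−2.42987) = 0.862244 + 0.934062 + 0.176097 = 1.97240.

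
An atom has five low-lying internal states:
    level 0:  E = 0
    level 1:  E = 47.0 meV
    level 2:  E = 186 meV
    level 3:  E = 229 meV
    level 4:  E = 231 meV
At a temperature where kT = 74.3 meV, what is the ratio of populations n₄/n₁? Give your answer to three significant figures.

0.0840

n₄/n₁ = exp[−(E₄−E₁)/kT] = exp(−(184.0 meV)/(74.3 meV)) = exp(-2.4764) = 0.0840.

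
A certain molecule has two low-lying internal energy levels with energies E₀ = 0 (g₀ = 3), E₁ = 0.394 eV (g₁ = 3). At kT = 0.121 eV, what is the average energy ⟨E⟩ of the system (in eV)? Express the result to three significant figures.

Eᵢ/kT = 0, 3.2562.
Z = Σ gᵢe^(−Eᵢ/kT) = 3·e^(−0) + 3·e^(−3.2562) = 3.0000 + 0.11560 = 3.1156.
⟨E⟩ = Σ Eᵢ gᵢe^(−Eᵢ/kT) / Z = (0·3.0000 + 0.394·0.11560) / 3.1156 = 0.0146 eV.

0.0146 eV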